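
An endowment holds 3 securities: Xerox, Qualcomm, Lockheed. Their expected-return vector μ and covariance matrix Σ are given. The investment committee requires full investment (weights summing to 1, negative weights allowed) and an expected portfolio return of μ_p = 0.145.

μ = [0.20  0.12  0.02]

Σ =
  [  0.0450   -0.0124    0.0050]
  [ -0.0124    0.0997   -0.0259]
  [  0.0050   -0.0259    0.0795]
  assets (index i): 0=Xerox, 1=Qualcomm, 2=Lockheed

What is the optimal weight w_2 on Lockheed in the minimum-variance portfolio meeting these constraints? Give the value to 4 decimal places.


g=Σ⁻¹μ = [4.9217  1.9672  0.5829]
h=Σ⁻¹𝟙 = [25.1894  17.5002  16.6957]
a=μᵀg=1.232067  b=𝟙ᵀg=7.471817  c=𝟙ᵀh=59.385277  D=ac−b²=17.338577
λ₁=(c·0.145−b)/D = (59.385277·0.145−7.471817)/17.338577 = 0.065694
λ₂=(a−b·0.145)/D = (1.232067−7.471817·0.145)/17.338577 = 0.008574
w* = 0.065694·g + 0.008574·h:
  w_0 = 0.065694·4.9217 + 0.008574·25.1894 = 0.5393  (Xerox)
  w_1 = 0.065694·1.9672 + 0.008574·17.5002 = 0.2793  (Qualcomm)
  w_2 = 0.065694·0.5829 + 0.008574·16.6957 = 0.1814  (Lockheed)
Σw_i=1.0000  μᵀw=0.1450
σ²=wᵀΣw=λ₁·μ_p+λ₂ = 0.065694·0.145 + 0.008574 = 0.018099 ≈ 0.0181

0.1814


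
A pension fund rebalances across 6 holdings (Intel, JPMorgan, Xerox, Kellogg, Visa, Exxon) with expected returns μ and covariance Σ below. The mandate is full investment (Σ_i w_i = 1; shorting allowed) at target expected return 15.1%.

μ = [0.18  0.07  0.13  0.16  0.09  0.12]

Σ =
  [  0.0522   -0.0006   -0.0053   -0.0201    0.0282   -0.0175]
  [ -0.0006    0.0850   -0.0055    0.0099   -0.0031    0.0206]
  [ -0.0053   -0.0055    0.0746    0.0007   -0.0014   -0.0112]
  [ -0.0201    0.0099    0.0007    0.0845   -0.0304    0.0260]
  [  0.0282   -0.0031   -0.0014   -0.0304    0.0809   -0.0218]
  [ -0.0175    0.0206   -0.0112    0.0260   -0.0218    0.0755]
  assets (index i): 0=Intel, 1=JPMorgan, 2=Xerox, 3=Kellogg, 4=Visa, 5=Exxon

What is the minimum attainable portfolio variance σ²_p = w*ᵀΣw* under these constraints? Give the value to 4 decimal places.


0.0112

p=Σ⁻¹μ = [4.9618  0.1505  2.4714  2.6738  1.0995  2.4617]
q=Σ⁻¹𝟙 = [25.5133  7.2527  18.6823  16.6906  15.3634  18.6395]
a=μᵀp=2.047104  b=𝟙ᵀp=13.818724  c=𝟙ᵀq=102.141799  D=ac−b²=18.137718
λ₁=(c·0.151−b)/D = (102.141799·0.151−13.818724)/18.137718 = 0.088472
λ₂=(a−b·0.151)/D = (2.047104−13.818724·0.151)/18.137718 = -0.002179
w* = 0.088472·p + -0.002179·q:
  w_0 = 0.088472·4.9618 + -0.002179·25.5133 = 0.3834  (Intel)
  w_1 = 0.088472·0.1505 + -0.002179·7.2527 = -0.0025  (JPMorgan)
  w_2 = 0.088472·2.4714 + -0.002179·18.6823 = 0.1779  (Xerox)
  w_3 = 0.088472·2.6738 + -0.002179·16.6906 = 0.2002  (Kellogg)
  w_4 = 0.088472·1.0995 + -0.002179·15.3634 = 0.0638  (Visa)
  w_5 = 0.088472·2.4617 + -0.002179·18.6395 = 0.1772  (Exxon)
Σw_i=1.0000  μᵀw=0.1510
σ²=wᵀΣw=λ₁·μ_p+λ₂ = 0.088472·0.151 + -0.002179 = 0.011180 ≈ 0.0112


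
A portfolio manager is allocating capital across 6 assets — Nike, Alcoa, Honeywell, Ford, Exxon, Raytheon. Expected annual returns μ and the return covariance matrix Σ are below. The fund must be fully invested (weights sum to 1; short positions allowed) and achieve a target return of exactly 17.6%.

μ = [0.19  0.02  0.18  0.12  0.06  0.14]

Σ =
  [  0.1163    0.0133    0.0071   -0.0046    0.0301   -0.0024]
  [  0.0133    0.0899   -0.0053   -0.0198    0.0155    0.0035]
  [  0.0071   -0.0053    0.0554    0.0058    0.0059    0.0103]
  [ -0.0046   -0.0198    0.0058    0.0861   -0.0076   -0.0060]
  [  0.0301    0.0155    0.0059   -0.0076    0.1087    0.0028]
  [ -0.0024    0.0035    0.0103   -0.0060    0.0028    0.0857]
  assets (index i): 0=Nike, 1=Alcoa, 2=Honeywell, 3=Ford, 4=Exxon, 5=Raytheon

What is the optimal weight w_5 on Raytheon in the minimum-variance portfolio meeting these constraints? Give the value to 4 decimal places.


u=Σ⁻¹μ = [1.5117  0.4302  2.6727  1.4933  -0.0058  1.4419]
v=Σ⁻¹𝟙 = [5.5312  13.0942  14.4472  15.1873  5.8100  10.4258]
a=μᵀu=1.157626  b=𝟙ᵀu=7.543999  c=𝟙ᵀv=64.495708  D=ac−b²=17.749973
λ₁=(c·0.176−b)/D = (64.495708·0.176−7.543999)/17.749973 = 0.214493
λ₂=(a−b·0.176)/D = (1.157626−7.543999·0.176)/17.749973 = -0.009584
w* = 0.214493·u + -0.009584·v:
  w_0 = 0.214493·1.5117 + -0.009584·5.5312 = 0.2712  (Nike)
  w_1 = 0.214493·0.4302 + -0.009584·13.0942 = -0.0332  (Alcoa)
  w_2 = 0.214493·2.6727 + -0.009584·14.4472 = 0.4348  (Honeywell)
  w_3 = 0.214493·1.4933 + -0.009584·15.1873 = 0.1748  (Ford)
  w_4 = 0.214493·-0.0058 + -0.009584·5.8100 = -0.0569  (Exxon)
  w_5 = 0.214493·1.4419 + -0.009584·10.4258 = 0.2094  (Raytheon)
Σw_i=1.0000  μᵀw=0.1760
σ²=wᵀΣw=λ₁·μ_p+λ₂ = 0.214493·0.176 + -0.009584 = 0.028167 ≈ 0.0282

0.2094


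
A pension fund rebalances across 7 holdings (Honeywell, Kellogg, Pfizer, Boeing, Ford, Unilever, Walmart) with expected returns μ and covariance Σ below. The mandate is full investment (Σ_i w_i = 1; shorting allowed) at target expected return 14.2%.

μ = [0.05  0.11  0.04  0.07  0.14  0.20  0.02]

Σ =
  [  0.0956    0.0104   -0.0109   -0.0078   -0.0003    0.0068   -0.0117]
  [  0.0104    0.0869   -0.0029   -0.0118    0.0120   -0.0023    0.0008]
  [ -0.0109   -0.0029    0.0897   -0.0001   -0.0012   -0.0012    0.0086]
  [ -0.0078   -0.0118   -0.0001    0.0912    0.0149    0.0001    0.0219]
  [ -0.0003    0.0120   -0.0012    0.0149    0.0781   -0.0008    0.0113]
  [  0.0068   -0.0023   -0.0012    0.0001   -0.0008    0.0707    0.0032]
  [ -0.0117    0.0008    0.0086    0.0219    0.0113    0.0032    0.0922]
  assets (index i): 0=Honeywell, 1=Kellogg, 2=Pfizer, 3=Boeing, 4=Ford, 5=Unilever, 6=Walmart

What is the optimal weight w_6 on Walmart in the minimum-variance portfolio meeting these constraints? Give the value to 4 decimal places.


-0.0342

g=Σ⁻¹μ = [0.2869  1.2217  0.6075  0.7643  1.5401  2.8805  -0.2842]
h=Σ⁻¹𝟙 = [11.4665  11.0665  12.5237  10.2874  8.4889  13.3747  7.0888]
a=μᵀg=1.012573  b=𝟙ᵀg=7.016865  c=𝟙ᵀh=74.296476  D=ac−b²=25.994193
λ₁=(c·0.142−b)/D = (74.296476·0.142−7.016865)/25.994193 = 0.135924
λ₂=(a−b·0.142)/D = (1.012573−7.016865·0.142)/25.994193 = 0.000622
w* = 0.135924·g + 0.000622·h:
  w_0 = 0.135924·0.2869 + 0.000622·11.4665 = 0.0461  (Honeywell)
  w_1 = 0.135924·1.2217 + 0.000622·11.0665 = 0.1729  (Kellogg)
  w_2 = 0.135924·0.6075 + 0.000622·12.5237 = 0.0904  (Pfizer)
  w_3 = 0.135924·0.7643 + 0.000622·10.2874 = 0.1103  (Boeing)
  w_4 = 0.135924·1.5401 + 0.000622·8.4889 = 0.2146  (Ford)
  w_5 = 0.135924·2.8805 + 0.000622·13.3747 = 0.3999  (Unilever)
  w_6 = 0.135924·-0.2842 + 0.000622·7.0888 = -0.0342  (Walmart)
Σw_i=1.0000  μᵀw=0.1420
σ²=wᵀΣw=λ₁·μ_p+λ₂ = 0.135924·0.142 + 0.000622 = 0.019924 ≈ 0.0199


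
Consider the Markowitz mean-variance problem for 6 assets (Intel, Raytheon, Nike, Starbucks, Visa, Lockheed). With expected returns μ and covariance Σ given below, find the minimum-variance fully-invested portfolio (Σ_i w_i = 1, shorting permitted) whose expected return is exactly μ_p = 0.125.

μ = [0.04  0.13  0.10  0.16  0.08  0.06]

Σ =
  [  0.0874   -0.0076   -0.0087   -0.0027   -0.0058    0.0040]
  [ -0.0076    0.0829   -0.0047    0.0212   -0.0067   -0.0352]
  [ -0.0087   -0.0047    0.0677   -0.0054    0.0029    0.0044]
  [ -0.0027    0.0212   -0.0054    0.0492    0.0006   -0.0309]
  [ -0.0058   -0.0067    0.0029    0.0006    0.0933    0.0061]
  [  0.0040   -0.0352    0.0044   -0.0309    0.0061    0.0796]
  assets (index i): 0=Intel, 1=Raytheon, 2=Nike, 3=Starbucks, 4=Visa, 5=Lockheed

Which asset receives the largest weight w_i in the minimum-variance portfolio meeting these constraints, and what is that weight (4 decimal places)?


p=Σ⁻¹μ = [0.8619  1.9972  1.8559  4.6726  0.7544  3.2471]
q=Σ⁻¹𝟙 = [15.2939  20.2181  18.3641  34.6966  10.2081  32.4064]
a=μᵀp=1.482486  b=𝟙ᵀp=13.389002  c=𝟙ᵀq=131.187192  D=ac−b²=15.217799
λ₁=(c·0.125−b)/D = (131.187192·0.125−13.389002)/15.217799 = 0.197755
λ₂=(a−b·0.125)/D = (1.482486−13.389002·0.125)/15.217799 = -0.012560
w* = 0.197755·p + -0.012560·q:
  w_0 = 0.197755·0.8619 + -0.012560·15.2939 = -0.0217  (Intel)
  w_1 = 0.197755·1.9972 + -0.012560·20.2181 = 0.1410  (Raytheon)
  w_2 = 0.197755·1.8559 + -0.012560·18.3641 = 0.1363  (Nike)
  w_3 = 0.197755·4.6726 + -0.012560·34.6966 = 0.4882  (Starbucks)
  w_4 = 0.197755·0.7544 + -0.012560·10.2081 = 0.0210  (Visa)
  w_5 = 0.197755·3.2471 + -0.012560·32.4064 = 0.2351  (Lockheed)
Σw_i=1.0000  μᵀw=0.1250
σ²=wᵀΣw=λ₁·μ_p+λ₂ = 0.197755·0.125 + -0.012560 = 0.012159 ≈ 0.0122

Starbucks (0.4882)


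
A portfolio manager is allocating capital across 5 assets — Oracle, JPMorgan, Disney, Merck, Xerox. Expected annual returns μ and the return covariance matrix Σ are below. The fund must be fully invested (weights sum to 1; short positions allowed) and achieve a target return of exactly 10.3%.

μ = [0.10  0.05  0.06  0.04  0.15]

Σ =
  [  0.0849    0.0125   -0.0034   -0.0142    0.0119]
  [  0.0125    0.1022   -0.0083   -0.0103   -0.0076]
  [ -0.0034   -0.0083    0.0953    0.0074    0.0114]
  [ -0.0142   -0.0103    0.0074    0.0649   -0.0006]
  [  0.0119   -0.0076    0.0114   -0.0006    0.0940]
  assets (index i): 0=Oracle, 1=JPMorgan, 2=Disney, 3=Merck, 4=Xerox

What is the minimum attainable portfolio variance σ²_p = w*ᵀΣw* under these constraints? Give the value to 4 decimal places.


0.0261

g=Σ⁻¹μ = [1.0551  0.5981  0.4748  0.9015  1.4587]
h=Σ⁻¹𝟙 = [12.3561  11.6171  9.3970  18.9672  8.9948]
a=μᵀg=0.418769  b=𝟙ᵀg=4.488186  c=𝟙ᵀh=61.332155  D=ac−b²=5.540186
λ₁=(c·0.103−b)/D = (61.332155·0.103−4.488186)/5.540186 = 0.330138
λ₂=(a−b·0.103)/D = (0.418769−4.488186·0.103)/5.540186 = -0.007854
w* = 0.330138·g + -0.007854·h:
  w_0 = 0.330138·1.0551 + -0.007854·12.3561 = 0.2513  (Oracle)
  w_1 = 0.330138·0.5981 + -0.007854·11.6171 = 0.1062  (JPMorgan)
  w_2 = 0.330138·0.4748 + -0.007854·9.3970 = 0.0830  (Disney)
  w_3 = 0.330138·0.9015 + -0.007854·18.9672 = 0.1486  (Merck)
  w_4 = 0.330138·1.4587 + -0.007854·8.9948 = 0.4109  (Xerox)
Σw_i=1.0000  μᵀw=0.1030
σ²=wᵀΣw=λ₁·μ_p+λ₂ = 0.330138·0.103 + -0.007854 = 0.026150 ≈ 0.0261


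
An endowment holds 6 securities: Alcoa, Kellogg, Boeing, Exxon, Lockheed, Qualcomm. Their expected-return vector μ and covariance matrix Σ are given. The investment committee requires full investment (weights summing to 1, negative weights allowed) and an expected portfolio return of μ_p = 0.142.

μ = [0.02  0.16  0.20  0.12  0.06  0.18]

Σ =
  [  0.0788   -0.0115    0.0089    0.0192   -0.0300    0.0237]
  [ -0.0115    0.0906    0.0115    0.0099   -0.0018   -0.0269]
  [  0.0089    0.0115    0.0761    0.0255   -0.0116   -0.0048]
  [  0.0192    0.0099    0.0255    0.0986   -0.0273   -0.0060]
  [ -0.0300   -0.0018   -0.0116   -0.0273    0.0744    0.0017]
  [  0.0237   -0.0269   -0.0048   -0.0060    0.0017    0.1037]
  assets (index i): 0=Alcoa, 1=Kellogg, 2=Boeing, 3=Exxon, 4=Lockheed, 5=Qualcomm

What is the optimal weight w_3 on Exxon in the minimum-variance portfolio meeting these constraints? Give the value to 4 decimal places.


0.1086

g=Σ⁻¹μ = [-0.1183  2.0994  2.3789  0.9733  1.4816  2.4495]
h=Σ⁻¹𝟙 = [18.1524  14.3836  9.9660  10.4607  26.2753  9.8615]
a=μᵀg=1.455934  b=𝟙ᵀg=9.264500  c=𝟙ᵀh=89.099508  D=ac−b²=43.892060
λ₁=(c·0.142−b)/D = (89.099508·0.142−9.264500)/43.892060 = 0.077181
λ₂=(a−b·0.142)/D = (1.455934−9.264500·0.142)/43.892060 = 0.003198
w* = 0.077181·g + 0.003198·h:
  w_0 = 0.077181·-0.1183 + 0.003198·18.1524 = 0.0489  (Alcoa)
  w_1 = 0.077181·2.0994 + 0.003198·14.3836 = 0.2080  (Kellogg)
  w_2 = 0.077181·2.3789 + 0.003198·9.9660 = 0.2155  (Boeing)
  w_3 = 0.077181·0.9733 + 0.003198·10.4607 = 0.1086  (Exxon)
  w_4 = 0.077181·1.4816 + 0.003198·26.2753 = 0.1984  (Lockheed)
  w_5 = 0.077181·2.4495 + 0.003198·9.8615 = 0.2206  (Qualcomm)
Σw_i=1.0000  μᵀw=0.1420
σ²=wᵀΣw=λ₁·μ_p+λ₂ = 0.077181·0.142 + 0.003198 = 0.014158 ≈ 0.0142


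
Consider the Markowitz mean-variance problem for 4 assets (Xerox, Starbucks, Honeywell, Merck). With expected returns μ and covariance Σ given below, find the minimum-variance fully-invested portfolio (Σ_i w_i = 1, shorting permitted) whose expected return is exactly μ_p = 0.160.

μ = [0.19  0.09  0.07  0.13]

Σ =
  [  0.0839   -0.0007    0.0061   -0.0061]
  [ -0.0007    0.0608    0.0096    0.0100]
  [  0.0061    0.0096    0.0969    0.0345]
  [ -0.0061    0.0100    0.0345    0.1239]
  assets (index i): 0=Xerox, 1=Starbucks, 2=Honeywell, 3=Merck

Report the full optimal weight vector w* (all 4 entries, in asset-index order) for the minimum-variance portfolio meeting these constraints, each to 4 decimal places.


p=Σ⁻¹μ = [2.3457  1.3250  0.0742  1.0371]
q=Σ⁻¹𝟙 = [12.0232  14.6781  6.0457  5.7949]
a=μᵀp=0.704943  b=𝟙ᵀp=4.781964  c=𝟙ᵀq=38.541834  D=ac−b²=4.302630
λ₁=(c·0.160−b)/D = (38.541834·0.160−4.781964)/4.302630 = 0.321833
λ₂=(a−b·0.160)/D = (0.704943−4.781964·0.160)/4.302630 = -0.013985
w* = 0.321833·p + -0.013985·q:
  w_0 = 0.321833·2.3457 + -0.013985·12.0232 = 0.5868  (Xerox)
  w_1 = 0.321833·1.3250 + -0.013985·14.6781 = 0.2212  (Starbucks)
  w_2 = 0.321833·0.0742 + -0.013985·6.0457 = -0.0607  (Honeywell)
  w_3 = 0.321833·1.0371 + -0.013985·5.7949 = 0.2527  (Merck)
Σw_i=1.0000  μᵀw=0.1600
σ²=wᵀΣw=λ₁·μ_p+λ₂ = 0.321833·0.160 + -0.013985 = 0.037509 ≈ 0.0375

0.5868  0.2212  -0.0607  0.2527


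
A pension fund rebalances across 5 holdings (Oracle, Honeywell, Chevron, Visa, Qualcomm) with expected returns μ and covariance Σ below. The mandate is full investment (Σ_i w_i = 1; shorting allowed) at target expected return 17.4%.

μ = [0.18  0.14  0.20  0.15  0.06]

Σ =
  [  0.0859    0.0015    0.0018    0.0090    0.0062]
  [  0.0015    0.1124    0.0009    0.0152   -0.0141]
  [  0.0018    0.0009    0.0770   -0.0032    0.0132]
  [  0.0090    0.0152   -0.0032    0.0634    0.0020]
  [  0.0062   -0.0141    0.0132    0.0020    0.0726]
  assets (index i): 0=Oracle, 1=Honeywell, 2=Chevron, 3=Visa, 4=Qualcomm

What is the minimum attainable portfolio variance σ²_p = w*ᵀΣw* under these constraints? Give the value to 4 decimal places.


u=Σ⁻¹μ = [1.7908  0.9737  2.5688  1.9972  0.3406]
v=Σ⁻¹𝟙 = [9.0511  8.5230  11.0930  12.6168  12.2920]
a=μᵀu=1.292431  b=𝟙ᵀu=7.671035  c=𝟙ᵀv=53.575745  D=ac−b²=10.398165
λ₁=(c·0.174−b)/D = (53.575745·0.174−7.671035)/10.398165 = 0.158792
λ₂=(a−b·0.174)/D = (1.292431−7.671035·0.174)/10.398165 = -0.004071
w* = 0.158792·u + -0.004071·v:
  w_0 = 0.158792·1.7908 + -0.004071·9.0511 = 0.2475  (Oracle)
  w_1 = 0.158792·0.9737 + -0.004071·8.5230 = 0.1199  (Honeywell)
  w_2 = 0.158792·2.5688 + -0.004071·11.0930 = 0.3627  (Chevron)
  w_3 = 0.158792·1.9972 + -0.004071·12.6168 = 0.2658  (Visa)
  w_4 = 0.158792·0.3406 + -0.004071·12.2920 = 0.0040  (Qualcomm)
Σw_i=1.0000  μᵀw=0.1740
σ²=wᵀΣw=λ₁·μ_p+λ₂ = 0.158792·0.174 + -0.004071 = 0.023559 ≈ 0.0236

0.0236


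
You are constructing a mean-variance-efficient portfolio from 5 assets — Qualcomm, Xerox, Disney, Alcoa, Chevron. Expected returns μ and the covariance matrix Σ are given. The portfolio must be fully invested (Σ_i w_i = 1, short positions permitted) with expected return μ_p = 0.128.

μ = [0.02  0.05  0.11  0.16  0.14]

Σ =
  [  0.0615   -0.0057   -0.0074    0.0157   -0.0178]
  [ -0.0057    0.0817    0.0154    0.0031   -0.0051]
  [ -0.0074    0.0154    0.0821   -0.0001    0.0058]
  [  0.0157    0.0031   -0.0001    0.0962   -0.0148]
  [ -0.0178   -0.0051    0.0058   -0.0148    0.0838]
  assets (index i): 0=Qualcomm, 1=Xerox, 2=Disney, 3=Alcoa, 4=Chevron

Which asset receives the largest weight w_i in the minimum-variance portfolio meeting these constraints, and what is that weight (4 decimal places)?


g=Σ⁻¹μ = [0.6383  0.4975  1.1590  1.8651  2.0857]
h=Σ⁻¹𝟙 = [21.5838  12.5507  10.4975  9.2780  18.1937]
a=μᵀg=0.755535  b=𝟙ᵀg=6.245527  c=𝟙ᵀh=72.103637  D=ac−b²=15.470244
λ₁=(c·0.128−b)/D = (72.103637·0.128−6.245527)/15.470244 = 0.192870
λ₂=(a−b·0.128)/D = (0.755535−6.245527·0.128)/15.470244 = -0.002837
w* = 0.192870·g + -0.002837·h:
  w_0 = 0.192870·0.6383 + -0.002837·21.5838 = 0.0619  (Qualcomm)
  w_1 = 0.192870·0.4975 + -0.002837·12.5507 = 0.0603  (Xerox)
  w_2 = 0.192870·1.1590 + -0.002837·10.4975 = 0.1937  (Disney)
  w_3 = 0.192870·1.8651 + -0.002837·9.2780 = 0.3334  (Alcoa)
  w_4 = 0.192870·2.0857 + -0.002837·18.1937 = 0.3506  (Chevron)
Σw_i=1.0000  μᵀw=0.1280
σ²=wᵀΣw=λ₁·μ_p+λ₂ = 0.192870·0.128 + -0.002837 = 0.021850 ≈ 0.0219

Chevron (0.3506)


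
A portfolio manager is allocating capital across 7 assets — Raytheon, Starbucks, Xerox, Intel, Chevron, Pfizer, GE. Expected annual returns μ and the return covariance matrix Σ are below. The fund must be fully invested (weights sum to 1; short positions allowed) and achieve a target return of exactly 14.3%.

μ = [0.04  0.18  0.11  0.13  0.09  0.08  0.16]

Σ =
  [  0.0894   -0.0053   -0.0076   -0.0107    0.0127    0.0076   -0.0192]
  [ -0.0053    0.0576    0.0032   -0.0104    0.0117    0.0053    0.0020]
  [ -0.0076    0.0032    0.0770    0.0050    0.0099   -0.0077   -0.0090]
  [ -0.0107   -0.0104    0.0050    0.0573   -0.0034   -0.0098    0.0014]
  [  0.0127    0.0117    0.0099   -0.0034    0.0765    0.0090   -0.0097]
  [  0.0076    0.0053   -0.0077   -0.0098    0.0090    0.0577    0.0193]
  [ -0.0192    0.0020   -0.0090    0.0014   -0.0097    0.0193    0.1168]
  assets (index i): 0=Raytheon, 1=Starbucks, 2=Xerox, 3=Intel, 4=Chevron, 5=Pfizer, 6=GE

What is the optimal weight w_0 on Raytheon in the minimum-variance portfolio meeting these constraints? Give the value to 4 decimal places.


g=Σ⁻¹μ = [1.3198  3.5072  1.4262  3.2004  0.4378  1.0684  1.4581]
h=Σ⁻¹𝟙 = [16.5296  19.7548  14.0236  25.6550  6.0479  15.3892  9.6730]
a=μᵀg=1.615194  b=𝟙ᵀg=12.417910  c=𝟙ᵀh=107.072988  D=ac−b²=18.739208
λ₁=(c·0.143−b)/D = (107.072988·0.143−12.417910)/18.739208 = 0.154410
λ₂=(a−b·0.143)/D = (1.615194−12.417910·0.143)/18.739208 = -0.008568
w* = 0.154410·g + -0.008568·h:
  w_0 = 0.154410·1.3198 + -0.008568·16.5296 = 0.0622  (Raytheon)
  w_1 = 0.154410·3.5072 + -0.008568·19.7548 = 0.3723  (Starbucks)
  w_2 = 0.154410·1.4262 + -0.008568·14.0236 = 0.1001  (Xerox)
  w_3 = 0.154410·3.2004 + -0.008568·25.6550 = 0.2743  (Intel)
  w_4 = 0.154410·0.4378 + -0.008568·6.0479 = 0.0158  (Chevron)
  w_5 = 0.154410·1.0684 + -0.008568·15.3892 = 0.0331  (Pfizer)
  w_6 = 0.154410·1.4581 + -0.008568·9.6730 = 0.1423  (GE)
Σw_i=1.0000  μᵀw=0.1430
σ²=wᵀΣw=λ₁·μ_p+λ₂ = 0.154410·0.143 + -0.008568 = 0.013512 ≈ 0.0135

0.0622


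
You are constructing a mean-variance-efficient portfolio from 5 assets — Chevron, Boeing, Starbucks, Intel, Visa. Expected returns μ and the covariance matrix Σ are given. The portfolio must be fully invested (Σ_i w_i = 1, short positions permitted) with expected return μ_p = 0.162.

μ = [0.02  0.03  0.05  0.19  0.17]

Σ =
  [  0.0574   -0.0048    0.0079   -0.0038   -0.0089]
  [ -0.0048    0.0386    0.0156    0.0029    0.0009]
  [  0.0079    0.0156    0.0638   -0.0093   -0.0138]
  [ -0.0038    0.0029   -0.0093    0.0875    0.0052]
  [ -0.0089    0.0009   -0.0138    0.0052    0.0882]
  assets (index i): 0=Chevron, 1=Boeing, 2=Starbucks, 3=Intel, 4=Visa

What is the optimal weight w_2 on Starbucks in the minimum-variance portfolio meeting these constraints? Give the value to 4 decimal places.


0.2656

g=Σ⁻¹μ = [0.6207  0.0428  1.4731  2.2294  2.0887]
h=Σ⁻¹𝟙 = [20.5774  22.1300  12.5994  12.0693  14.4482]
a=μᵀg=0.866020  b=𝟙ᵀg=6.454773  c=𝟙ᵀh=81.824207  D=ac−b²=29.197309
λ₁=(c·0.162−b)/D = (81.824207·0.162−6.454773)/29.197309 = 0.232924
λ₂=(a−b·0.162)/D = (0.866020−6.454773·0.162)/29.197309 = -0.006153
w* = 0.232924·g + -0.006153·h:
  w_0 = 0.232924·0.6207 + -0.006153·20.5774 = 0.0180  (Chevron)
  w_1 = 0.232924·0.0428 + -0.006153·22.1300 = -0.1262  (Boeing)
  w_2 = 0.232924·1.4731 + -0.006153·12.5994 = 0.2656  (Starbucks)
  w_3 = 0.232924·2.2294 + -0.006153·12.0693 = 0.4450  (Intel)
  w_4 = 0.232924·2.0887 + -0.006153·14.4482 = 0.3976  (Visa)
Σw_i=1.0000  μᵀw=0.1620
σ²=wᵀΣw=λ₁·μ_p+λ₂ = 0.232924·0.162 + -0.006153 = 0.031581 ≈ 0.0316


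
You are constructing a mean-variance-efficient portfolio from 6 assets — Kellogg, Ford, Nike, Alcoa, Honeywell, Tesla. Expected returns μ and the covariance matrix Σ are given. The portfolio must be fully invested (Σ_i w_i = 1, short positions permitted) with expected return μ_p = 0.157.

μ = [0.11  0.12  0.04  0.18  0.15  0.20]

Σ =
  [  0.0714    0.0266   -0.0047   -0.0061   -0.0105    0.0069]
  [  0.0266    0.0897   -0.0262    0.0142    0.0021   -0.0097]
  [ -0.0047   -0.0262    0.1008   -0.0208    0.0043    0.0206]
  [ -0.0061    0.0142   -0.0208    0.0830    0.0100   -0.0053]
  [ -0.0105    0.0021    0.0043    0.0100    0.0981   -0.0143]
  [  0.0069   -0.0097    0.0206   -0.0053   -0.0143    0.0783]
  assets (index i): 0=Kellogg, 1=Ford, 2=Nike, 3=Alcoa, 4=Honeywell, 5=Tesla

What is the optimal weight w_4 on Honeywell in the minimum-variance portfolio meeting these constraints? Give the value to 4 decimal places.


x=Σ⁻¹μ = [1.3763  1.0009  0.5002  2.1887  1.8339  2.9085]
y=Σ⁻¹𝟙 = [12.7547  10.0322  12.9836  13.9732  11.1668  12.4596]
a=μᵀx=1.542241  b=𝟙ᵀx=9.808334  c=𝟙ᵀy=73.370047  D=ac−b²=16.950856
λ₁=(c·0.157−b)/D = (73.370047·0.157−9.808334)/16.950856 = 0.100925
λ₂=(a−b·0.157)/D = (1.542241−9.808334·0.157)/16.950856 = 0.000138
w* = 0.100925·x + 0.000138·y:
  w_0 = 0.100925·1.3763 + 0.000138·12.7547 = 0.1407  (Kellogg)
  w_1 = 0.100925·1.0009 + 0.000138·10.0322 = 0.1024  (Ford)
  w_2 = 0.100925·0.5002 + 0.000138·12.9836 = 0.0523  (Nike)
  w_3 = 0.100925·2.1887 + 0.000138·13.9732 = 0.2228  (Alcoa)
  w_4 = 0.100925·1.8339 + 0.000138·11.1668 = 0.1866  (Honeywell)
  w_5 = 0.100925·2.9085 + 0.000138·12.4596 = 0.2953  (Tesla)
Σw_i=1.0000  μᵀw=0.1570
σ²=wᵀΣw=λ₁·μ_p+λ₂ = 0.100925·0.157 + 0.000138 = 0.015983 ≈ 0.0160

0.1866


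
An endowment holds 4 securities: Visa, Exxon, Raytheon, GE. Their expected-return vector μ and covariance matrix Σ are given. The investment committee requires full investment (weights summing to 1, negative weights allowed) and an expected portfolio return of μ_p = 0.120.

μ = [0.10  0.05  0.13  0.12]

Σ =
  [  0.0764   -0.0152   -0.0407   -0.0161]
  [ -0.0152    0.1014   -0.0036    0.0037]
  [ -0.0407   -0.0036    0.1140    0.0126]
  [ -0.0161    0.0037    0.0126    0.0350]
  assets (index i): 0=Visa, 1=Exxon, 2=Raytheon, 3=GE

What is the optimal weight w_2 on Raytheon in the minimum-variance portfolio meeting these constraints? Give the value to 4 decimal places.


g=Σ⁻¹μ = [3.3994  0.9173  1.9182  4.2047]
h=Σ⁻¹𝟙 = [32.4056  14.0048  16.8106  35.9457]
a=μᵀg=1.139741  b=𝟙ᵀg=10.439667  c=𝟙ᵀh=99.166732  D=ac−b²=4.037754
λ₁=(c·0.120−b)/D = (99.166732·0.120−10.439667)/4.037754 = 0.361672
λ₂=(a−b·0.120)/D = (1.139741−10.439667·0.120)/4.037754 = -0.027991
w* = 0.361672·g + -0.027991·h:
  w_0 = 0.361672·3.3994 + -0.027991·32.4056 = 0.3224  (Visa)
  w_1 = 0.361672·0.9173 + -0.027991·14.0048 = -0.0602  (Exxon)
  w_2 = 0.361672·1.9182 + -0.027991·16.8106 = 0.2232  (Raytheon)
  w_3 = 0.361672·4.2047 + -0.027991·35.9457 = 0.5146  (GE)
Σw_i=1.0000  μᵀw=0.1200
σ²=wᵀΣw=λ₁·μ_p+λ₂ = 0.361672·0.120 + -0.027991 = 0.015410 ≈ 0.0154

0.2232


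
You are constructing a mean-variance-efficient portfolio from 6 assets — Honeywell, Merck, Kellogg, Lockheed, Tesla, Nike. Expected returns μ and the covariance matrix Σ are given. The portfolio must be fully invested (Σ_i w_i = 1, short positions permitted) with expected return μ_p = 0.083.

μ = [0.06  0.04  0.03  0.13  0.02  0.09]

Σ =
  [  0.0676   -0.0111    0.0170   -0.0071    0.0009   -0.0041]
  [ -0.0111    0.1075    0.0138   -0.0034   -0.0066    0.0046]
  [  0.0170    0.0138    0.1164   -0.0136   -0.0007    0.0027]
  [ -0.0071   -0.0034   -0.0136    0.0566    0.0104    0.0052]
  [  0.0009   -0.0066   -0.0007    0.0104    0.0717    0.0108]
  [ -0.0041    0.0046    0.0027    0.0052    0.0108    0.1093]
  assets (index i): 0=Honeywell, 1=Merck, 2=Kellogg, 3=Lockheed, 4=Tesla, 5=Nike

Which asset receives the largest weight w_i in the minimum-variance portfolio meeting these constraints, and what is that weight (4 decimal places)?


Lockheed (0.3797)

x=Σ⁻¹μ = [1.2047  0.4961  0.2984  2.5117  -0.1629  0.7370]
y=Σ⁻¹𝟙 = [17.2209  11.1724  6.9298  19.5009  10.9218  7.1468]
a=μᵀx=0.490658  b=𝟙ᵀx=5.084806  c=𝟙ᵀy=72.892605  D=ac−b²=9.910070
λ₁=(c·0.083−b)/D = (72.892605·0.083−5.084806)/9.910070 = 0.097404
λ₂=(a−b·0.083)/D = (0.490658−5.084806·0.083)/9.910070 = 0.006924
w* = 0.097404·x + 0.006924·y:
  w_0 = 0.097404·1.2047 + 0.006924·17.2209 = 0.2366  (Honeywell)
  w_1 = 0.097404·0.4961 + 0.006924·11.1724 = 0.1257  (Merck)
  w_2 = 0.097404·0.2984 + 0.006924·6.9298 = 0.0770  (Kellogg)
  w_3 = 0.097404·2.5117 + 0.006924·19.5009 = 0.3797  (Lockheed)
  w_4 = 0.097404·-0.1629 + 0.006924·10.9218 = 0.0598  (Tesla)
  w_5 = 0.097404·0.7370 + 0.006924·7.1468 = 0.1213  (Nike)
Σw_i=1.0000  μᵀw=0.0830
σ²=wᵀΣw=λ₁·μ_p+λ₂ = 0.097404·0.083 + 0.006924 = 0.015009 ≈ 0.0150


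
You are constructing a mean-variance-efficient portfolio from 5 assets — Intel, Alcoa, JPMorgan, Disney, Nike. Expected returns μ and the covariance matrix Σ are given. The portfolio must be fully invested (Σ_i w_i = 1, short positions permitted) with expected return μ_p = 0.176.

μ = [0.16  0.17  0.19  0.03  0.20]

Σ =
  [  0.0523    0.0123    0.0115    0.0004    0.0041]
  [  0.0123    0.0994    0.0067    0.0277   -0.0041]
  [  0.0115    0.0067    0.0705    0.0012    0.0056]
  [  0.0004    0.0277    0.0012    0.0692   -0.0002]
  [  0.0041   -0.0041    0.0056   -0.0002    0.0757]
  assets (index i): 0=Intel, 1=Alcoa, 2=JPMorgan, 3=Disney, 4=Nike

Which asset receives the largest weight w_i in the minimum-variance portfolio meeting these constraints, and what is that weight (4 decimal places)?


Nike (0.2920)

g=Σ⁻¹μ = [2.0765  1.4729  2.0243  -0.1961  2.4590]
h=Σ⁻¹𝟙 = [14.7728  4.5865  10.1796  12.3875  11.9380]
a=μᵀg=1.453187  b=𝟙ᵀg=7.836725  c=𝟙ᵀh=53.864536  D=ac−b²=16.860999
λ₁=(c·0.176−b)/D = (53.864536·0.176−7.836725)/16.860999 = 0.097470
λ₂=(a−b·0.176)/D = (1.453187−7.836725·0.176)/16.860999 = 0.004384
w* = 0.097470·g + 0.004384·h:
  w_0 = 0.097470·2.0765 + 0.004384·14.7728 = 0.2672  (Intel)
  w_1 = 0.097470·1.4729 + 0.004384·4.5865 = 0.1637  (Alcoa)
  w_2 = 0.097470·2.0243 + 0.004384·10.1796 = 0.2419  (JPMorgan)
  w_3 = 0.097470·-0.1961 + 0.004384·12.3875 = 0.0352  (Disney)
  w_4 = 0.097470·2.4590 + 0.004384·11.9380 = 0.2920  (Nike)
Σw_i=1.0000  μᵀw=0.1760
σ²=wᵀΣw=λ₁·μ_p+λ₂ = 0.097470·0.176 + 0.004384 = 0.021539 ≈ 0.0215


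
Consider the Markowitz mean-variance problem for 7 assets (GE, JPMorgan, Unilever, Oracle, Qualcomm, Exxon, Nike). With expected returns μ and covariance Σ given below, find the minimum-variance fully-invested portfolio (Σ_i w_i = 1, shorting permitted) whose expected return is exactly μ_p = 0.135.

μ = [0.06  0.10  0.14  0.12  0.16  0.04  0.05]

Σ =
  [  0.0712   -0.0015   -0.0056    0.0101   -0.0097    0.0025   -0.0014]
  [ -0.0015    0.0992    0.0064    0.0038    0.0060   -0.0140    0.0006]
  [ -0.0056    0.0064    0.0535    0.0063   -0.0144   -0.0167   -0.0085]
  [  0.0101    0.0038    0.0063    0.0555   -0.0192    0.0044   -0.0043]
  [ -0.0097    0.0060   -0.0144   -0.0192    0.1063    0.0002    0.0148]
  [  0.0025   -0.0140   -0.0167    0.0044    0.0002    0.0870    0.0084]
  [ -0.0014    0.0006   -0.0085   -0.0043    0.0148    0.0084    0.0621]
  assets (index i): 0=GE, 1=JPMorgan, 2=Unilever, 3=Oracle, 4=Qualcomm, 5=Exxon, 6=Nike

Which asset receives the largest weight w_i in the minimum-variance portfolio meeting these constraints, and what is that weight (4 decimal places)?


g=Σ⁻¹μ = [1.0988  0.7101  3.4399  2.3121  2.3413  1.0071  0.7598]
h=Σ⁻¹𝟙 = [15.9759  9.0417  28.7684  16.3938  14.9890  15.6269  15.7627]
a=μᵀg=1.348847  b=𝟙ᵀg=11.668998  c=𝟙ᵀh=116.558302  D=ac−b²=21.053858
λ₁=(c·0.135−b)/D = (116.558302·0.135−11.668998)/21.053858 = 0.193141
λ₂=(a−b·0.135)/D = (1.348847−11.668998·0.135)/21.053858 = -0.010757
w* = 0.193141·g + -0.010757·h:
  w_0 = 0.193141·1.0988 + -0.010757·15.9759 = 0.0404  (GE)
  w_1 = 0.193141·0.7101 + -0.010757·9.0417 = 0.0399  (JPMorgan)
  w_2 = 0.193141·3.4399 + -0.010757·28.7684 = 0.3549  (Unilever)
  w_3 = 0.193141·2.3121 + -0.010757·16.3938 = 0.2702  (Oracle)
  w_4 = 0.193141·2.3413 + -0.010757·14.9890 = 0.2910  (Qualcomm)
  w_5 = 0.193141·1.0071 + -0.010757·15.6269 = 0.0264  (Exxon)
  w_6 = 0.193141·0.7598 + -0.010757·15.7627 = -0.0228  (Nike)
Σw_i=1.0000  μᵀw=0.1350
σ²=wᵀΣw=λ₁·μ_p+λ₂ = 0.193141·0.135 + -0.010757 = 0.015318 ≈ 0.0153

Unilever (0.3549)


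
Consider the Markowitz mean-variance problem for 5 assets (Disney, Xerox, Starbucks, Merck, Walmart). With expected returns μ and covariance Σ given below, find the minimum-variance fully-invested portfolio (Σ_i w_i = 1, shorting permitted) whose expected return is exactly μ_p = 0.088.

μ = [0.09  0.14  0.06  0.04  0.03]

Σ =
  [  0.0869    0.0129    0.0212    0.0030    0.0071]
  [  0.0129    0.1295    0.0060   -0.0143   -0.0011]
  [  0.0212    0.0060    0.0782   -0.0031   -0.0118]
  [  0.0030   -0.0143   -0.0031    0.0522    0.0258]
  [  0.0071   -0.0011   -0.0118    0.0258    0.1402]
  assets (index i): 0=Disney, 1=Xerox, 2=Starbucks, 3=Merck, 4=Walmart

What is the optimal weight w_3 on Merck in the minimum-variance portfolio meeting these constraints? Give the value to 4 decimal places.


0.2917

x=Σ⁻¹μ = [0.7012  1.1013  0.5401  1.0394  0.0413]
y=Σ⁻¹𝟙 = [6.2888  8.7706  11.8340  19.8086  4.2338]
a=μᵀx=0.292511  b=𝟙ᵀx=3.423267  c=𝟙ᵀy=50.935706  D=ac−b²=3.180511
λ₁=(c·0.088−b)/D = (50.935706·0.088−3.423267)/3.180511 = 0.332989
λ₂=(a−b·0.088)/D = (0.292511−3.423267·0.088)/3.180511 = -0.002747
w* = 0.332989·x + -0.002747·y:
  w_0 = 0.332989·0.7012 + -0.002747·6.2888 = 0.2162  (Disney)
  w_1 = 0.332989·1.1013 + -0.002747·8.7706 = 0.3426  (Xerox)
  w_2 = 0.332989·0.5401 + -0.002747·11.8340 = 0.1473  (Starbucks)
  w_3 = 0.332989·1.0394 + -0.002747·19.8086 = 0.2917  (Merck)
  w_4 = 0.332989·0.0413 + -0.002747·4.2338 = 0.0021  (Walmart)
Σw_i=1.0000  μᵀw=0.0880
σ²=wᵀΣw=λ₁·μ_p+λ₂ = 0.332989·0.088 + -0.002747 = 0.026556 ≈ 0.0266


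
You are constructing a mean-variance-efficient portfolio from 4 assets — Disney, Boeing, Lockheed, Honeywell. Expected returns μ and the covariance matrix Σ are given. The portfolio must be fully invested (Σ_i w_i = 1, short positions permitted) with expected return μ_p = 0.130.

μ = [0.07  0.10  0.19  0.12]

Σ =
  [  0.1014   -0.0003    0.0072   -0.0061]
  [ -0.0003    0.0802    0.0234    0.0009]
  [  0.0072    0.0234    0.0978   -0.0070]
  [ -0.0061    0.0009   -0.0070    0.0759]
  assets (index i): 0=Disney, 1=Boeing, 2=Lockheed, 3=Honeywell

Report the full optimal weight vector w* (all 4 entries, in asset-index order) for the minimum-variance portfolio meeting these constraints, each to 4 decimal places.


0.1678  0.1685  0.3109  0.3528

p=Σ⁻¹μ = [0.6686  0.6872  1.8578  1.7980]
q=Σ⁻¹𝟙 = [10.1936  9.9689  8.1362  14.6266]
a=μᵀp=0.684254  b=𝟙ᵀp=5.011519  c=𝟙ᵀq=42.925373  D=ac−b²=4.256529
λ₁=(c·0.130−b)/D = (42.925373·0.130−5.011519)/4.256529 = 0.133625
λ₂=(a−b·0.130)/D = (0.684254−5.011519·0.130)/4.256529 = 0.007696
w* = 0.133625·p + 0.007696·q:
  w_0 = 0.133625·0.6686 + 0.007696·10.1936 = 0.1678  (Disney)
  w_1 = 0.133625·0.6872 + 0.007696·9.9689 = 0.1685  (Boeing)
  w_2 = 0.133625·1.8578 + 0.007696·8.1362 = 0.3109  (Lockheed)
  w_3 = 0.133625·1.7980 + 0.007696·14.6266 = 0.3528  (Honeywell)
Σw_i=1.0000  μᵀw=0.1300
σ²=wᵀΣw=λ₁·μ_p+λ₂ = 0.133625·0.130 + 0.007696 = 0.025067 ≈ 0.0251


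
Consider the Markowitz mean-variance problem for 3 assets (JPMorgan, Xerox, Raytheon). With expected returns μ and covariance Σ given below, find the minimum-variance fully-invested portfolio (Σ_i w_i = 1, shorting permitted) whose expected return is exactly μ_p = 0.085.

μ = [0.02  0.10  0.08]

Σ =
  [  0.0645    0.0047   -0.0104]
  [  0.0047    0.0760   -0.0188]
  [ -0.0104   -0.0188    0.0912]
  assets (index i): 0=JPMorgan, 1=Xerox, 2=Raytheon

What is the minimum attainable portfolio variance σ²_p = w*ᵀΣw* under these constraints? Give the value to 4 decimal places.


0.0270

p=Σ⁻¹μ = [0.3953  1.6011  1.2523]
q=Σ⁻¹𝟙 = [16.9445  16.1225  16.2207]
a=μᵀp=0.268206  b=𝟙ᵀp=3.248793  c=𝟙ᵀq=49.287655  D=ac−b²=2.664591
λ₁=(c·0.085−b)/D = (49.287655·0.085−3.248793)/2.664591 = 0.353021
λ₂=(a−b·0.085)/D = (0.268206−3.248793·0.085)/2.664591 = -0.002980
w* = 0.353021·p + -0.002980·q:
  w_0 = 0.353021·0.3953 + -0.002980·16.9445 = 0.0891  (JPMorgan)
  w_1 = 0.353021·1.6011 + -0.002980·16.1225 = 0.5172  (Xerox)
  w_2 = 0.353021·1.2523 + -0.002980·16.2207 = 0.3938  (Raytheon)
Σw_i=1.0000  μᵀw=0.0850
σ²=wᵀΣw=λ₁·μ_p+λ₂ = 0.353021·0.085 + -0.002980 = 0.027026 ≈ 0.0270


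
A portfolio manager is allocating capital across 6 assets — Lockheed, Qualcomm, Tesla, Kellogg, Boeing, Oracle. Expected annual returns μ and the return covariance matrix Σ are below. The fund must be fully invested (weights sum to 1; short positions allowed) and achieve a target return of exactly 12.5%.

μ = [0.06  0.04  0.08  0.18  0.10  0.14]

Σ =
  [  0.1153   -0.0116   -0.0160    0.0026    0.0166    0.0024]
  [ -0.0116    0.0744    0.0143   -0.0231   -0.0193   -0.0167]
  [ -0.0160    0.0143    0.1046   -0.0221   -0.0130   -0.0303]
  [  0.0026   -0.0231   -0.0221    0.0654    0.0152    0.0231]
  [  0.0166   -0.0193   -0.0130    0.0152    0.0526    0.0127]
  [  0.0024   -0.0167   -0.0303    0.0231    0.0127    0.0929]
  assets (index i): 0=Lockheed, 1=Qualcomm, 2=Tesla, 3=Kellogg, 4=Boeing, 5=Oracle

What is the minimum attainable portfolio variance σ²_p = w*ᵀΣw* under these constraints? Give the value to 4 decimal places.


p=Σ⁻¹μ = [0.6477  2.0137  1.8845  3.1825  1.6310  1.4526]
q=Σ⁻¹𝟙 = [10.1271  26.3359  18.3242  20.8971  20.7875  13.1755]
a=μᵀp=1.209465  b=𝟙ᵀp=10.811795  c=𝟙ᵀq=109.647313  D=ac−b²=15.719628
λ₁=(c·0.125−b)/D = (109.647313·0.125−10.811795)/15.719628 = 0.184109
λ₂=(a−b·0.125)/D = (1.209465−10.811795·0.125)/15.719628 = -0.009034
w* = 0.184109·p + -0.009034·q:
  w_0 = 0.184109·0.6477 + -0.009034·10.1271 = 0.0278  (Lockheed)
  w_1 = 0.184109·2.0137 + -0.009034·26.3359 = 0.1328  (Qualcomm)
  w_2 = 0.184109·1.8845 + -0.009034·18.3242 = 0.1814  (Tesla)
  w_3 = 0.184109·3.1825 + -0.009034·20.8971 = 0.3971  (Kellogg)
  w_4 = 0.184109·1.6310 + -0.009034·20.7875 = 0.1125  (Boeing)
  w_5 = 0.184109·1.4526 + -0.009034·13.1755 = 0.1484  (Oracle)
Σw_i=1.0000  μᵀw=0.1250
σ²=wᵀΣw=λ₁·μ_p+λ₂ = 0.184109·0.125 + -0.009034 = 0.013980 ≈ 0.0140

0.0140


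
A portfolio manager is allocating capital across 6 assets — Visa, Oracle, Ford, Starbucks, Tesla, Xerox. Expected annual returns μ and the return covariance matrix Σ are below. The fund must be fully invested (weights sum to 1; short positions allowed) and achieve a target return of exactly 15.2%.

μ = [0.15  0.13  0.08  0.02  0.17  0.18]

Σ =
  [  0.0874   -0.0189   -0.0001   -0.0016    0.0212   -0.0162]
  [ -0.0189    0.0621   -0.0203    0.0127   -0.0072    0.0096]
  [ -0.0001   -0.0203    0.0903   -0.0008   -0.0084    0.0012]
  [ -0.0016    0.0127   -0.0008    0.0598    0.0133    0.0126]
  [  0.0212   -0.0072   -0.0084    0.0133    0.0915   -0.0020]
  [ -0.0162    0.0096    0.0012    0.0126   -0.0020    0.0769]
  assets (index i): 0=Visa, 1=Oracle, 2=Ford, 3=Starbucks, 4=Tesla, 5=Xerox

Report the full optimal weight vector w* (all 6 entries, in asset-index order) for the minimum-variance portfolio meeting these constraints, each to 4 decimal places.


u=Σ⁻¹μ = [2.4699  3.5294  1.8193  -1.3260  1.9813  2.6608]
v=Σ⁻¹𝟙 = [16.8288  24.6495  17.4452  7.4221  9.7596  12.2374]
a=μᵀu=1.764092  b=𝟙ᵀu=11.134682  c=𝟙ᵀv=88.342576  D=ac−b²=31.863267
λ₁=(c·0.152−b)/D = (88.342576·0.152−11.134682)/31.863267 = 0.071976
λ₂=(a−b·0.152)/D = (1.764092−11.134682·0.152)/31.863267 = 0.002248
w* = 0.071976·u + 0.002248·v:
  w_0 = 0.071976·2.4699 + 0.002248·16.8288 = 0.2156  (Visa)
  w_1 = 0.071976·3.5294 + 0.002248·24.6495 = 0.3094  (Oracle)
  w_2 = 0.071976·1.8193 + 0.002248·17.4452 = 0.1702  (Ford)
  w_3 = 0.071976·-1.3260 + 0.002248·7.4221 = -0.0788  (Starbucks)
  w_4 = 0.071976·1.9813 + 0.002248·9.7596 = 0.1645  (Tesla)
  w_5 = 0.071976·2.6608 + 0.002248·12.2374 = 0.2190  (Xerox)
Σw_i=1.0000  μᵀw=0.1520
σ²=wᵀΣw=λ₁·μ_p+λ₂ = 0.071976·0.152 + 0.002248 = 0.013188 ≈ 0.0132

0.2156  0.3094  0.1702  -0.0788  0.1645  0.2190


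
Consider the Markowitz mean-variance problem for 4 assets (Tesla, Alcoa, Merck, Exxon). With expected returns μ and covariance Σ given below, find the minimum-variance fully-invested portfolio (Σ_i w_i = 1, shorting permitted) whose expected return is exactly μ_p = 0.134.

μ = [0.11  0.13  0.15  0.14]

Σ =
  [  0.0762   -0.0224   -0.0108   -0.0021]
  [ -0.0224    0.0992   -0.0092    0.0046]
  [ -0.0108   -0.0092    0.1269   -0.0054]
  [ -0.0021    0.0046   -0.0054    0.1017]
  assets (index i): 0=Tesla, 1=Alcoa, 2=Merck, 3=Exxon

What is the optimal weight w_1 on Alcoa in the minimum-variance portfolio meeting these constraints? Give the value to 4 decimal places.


x=Σ⁻¹μ = [2.2648  1.9019  1.5731  1.4209]
y=Σ⁻¹𝟙 = [19.3818  15.0117  11.0496  10.1408]
a=μᵀx=0.931262  b=𝟙ᵀx=7.160663  c=𝟙ᵀy=55.583843  D=ac−b²=0.488020
λ₁=(c·0.134−b)/D = (55.583843·0.134−7.160663)/0.488020 = 0.589264
λ₂=(a−b·0.134)/D = (0.931262−7.160663·0.134)/0.488020 = -0.057922
w* = 0.589264·x + -0.057922·y:
  w_0 = 0.589264·2.2648 + -0.057922·19.3818 = 0.2119  (Tesla)
  w_1 = 0.589264·1.9019 + -0.057922·15.0117 = 0.2512  (Alcoa)
  w_2 = 0.589264·1.5731 + -0.057922·11.0496 = 0.2870  (Merck)
  w_3 = 0.589264·1.4209 + -0.057922·10.1408 = 0.2499  (Exxon)
Σw_i=1.0000  μᵀw=0.1340
σ²=wᵀΣw=λ₁·μ_p+λ₂ = 0.589264·0.134 + -0.057922 = 0.021039 ≈ 0.0210

0.2512


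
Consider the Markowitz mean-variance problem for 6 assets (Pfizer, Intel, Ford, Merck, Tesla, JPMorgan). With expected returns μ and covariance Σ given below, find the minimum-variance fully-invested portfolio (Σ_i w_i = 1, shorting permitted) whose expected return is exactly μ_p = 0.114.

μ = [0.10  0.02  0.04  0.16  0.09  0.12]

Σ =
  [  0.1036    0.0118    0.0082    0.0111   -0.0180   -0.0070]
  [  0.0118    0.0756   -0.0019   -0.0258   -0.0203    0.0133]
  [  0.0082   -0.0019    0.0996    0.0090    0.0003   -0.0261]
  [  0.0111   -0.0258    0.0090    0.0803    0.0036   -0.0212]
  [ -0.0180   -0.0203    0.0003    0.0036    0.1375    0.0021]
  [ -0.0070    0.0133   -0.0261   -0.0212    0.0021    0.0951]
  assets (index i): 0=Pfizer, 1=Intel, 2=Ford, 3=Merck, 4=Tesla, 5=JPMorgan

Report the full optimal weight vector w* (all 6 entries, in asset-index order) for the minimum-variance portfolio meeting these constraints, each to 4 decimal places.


g=Σ⁻¹μ = [0.8047  0.9092  0.6209  2.5753  0.7960  1.9208]
h=Σ⁻¹𝟙 = [7.2212  19.1837  12.1477  20.0032  10.2567  15.9305]
a=μᵀg=0.837675  b=𝟙ᵀg=7.626985  c=𝟙ᵀh=84.743121  D=ac−b²=12.816309
λ₁=(c·0.114−b)/D = (84.743121·0.114−7.626985)/12.816309 = 0.158683
λ₂=(a−b·0.114)/D = (0.837675−7.626985·0.114)/12.816309 = -0.002481
w* = 0.158683·g + -0.002481·h:
  w_0 = 0.158683·0.8047 + -0.002481·7.2212 = 0.1098  (Pfizer)
  w_1 = 0.158683·0.9092 + -0.002481·19.1837 = 0.0967  (Intel)
  w_2 = 0.158683·0.6209 + -0.002481·12.1477 = 0.0684  (Ford)
  w_3 = 0.158683·2.5753 + -0.002481·20.0032 = 0.3590  (Merck)
  w_4 = 0.158683·0.7960 + -0.002481·10.2567 = 0.1009  (Tesla)
  w_5 = 0.158683·1.9208 + -0.002481·15.9305 = 0.2653  (JPMorgan)
Σw_i=1.0000  μᵀw=0.1140
σ²=wᵀΣw=λ₁·μ_p+λ₂ = 0.158683·0.114 + -0.002481 = 0.015609 ≈ 0.0156

0.1098  0.0967  0.0684  0.3590  0.1009  0.2653
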